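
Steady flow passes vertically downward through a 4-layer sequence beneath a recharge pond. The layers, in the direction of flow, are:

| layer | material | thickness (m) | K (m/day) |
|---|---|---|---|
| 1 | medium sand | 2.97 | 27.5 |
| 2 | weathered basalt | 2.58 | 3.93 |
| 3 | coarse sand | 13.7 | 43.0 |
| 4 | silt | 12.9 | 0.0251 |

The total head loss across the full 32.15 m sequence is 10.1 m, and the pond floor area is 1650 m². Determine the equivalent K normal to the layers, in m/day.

Flow is perpendicular to layering, so the layers act in series and the equivalent K is the thickness-weighted harmonic mean.
Total thickness L = 2.97 + 2.58 + 13.7 + 12.9 = 32.15 m.
Σ(b_i/K_i) = 2.97/27.5 + 2.58/3.93 + 13.7/43.0 + 12.9/0.0251 = 515.0 d.
K_eq = L / Σ(b_i/K_i) = 32.15 / 515.0 = 0.06242 m/day.

0.0624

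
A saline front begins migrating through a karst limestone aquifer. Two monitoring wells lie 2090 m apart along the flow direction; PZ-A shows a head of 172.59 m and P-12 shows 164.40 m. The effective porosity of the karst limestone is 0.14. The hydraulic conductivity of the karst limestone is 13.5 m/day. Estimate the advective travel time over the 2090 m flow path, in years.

Hydraulic gradient i = (172.59 − 164.40) / 2090 = 8.19 / 2090 = 0.003919.
Darcy flux q = K · i = 13.50 × 0.003919 = 0.05290 m/day.
Seepage velocity v = q / n_e = 0.05290 / 0.14 = 0.3779 m/day.
Travel time t = L / v = 2090 / 0.3779 = 5531 days = 15.14 years.

15.1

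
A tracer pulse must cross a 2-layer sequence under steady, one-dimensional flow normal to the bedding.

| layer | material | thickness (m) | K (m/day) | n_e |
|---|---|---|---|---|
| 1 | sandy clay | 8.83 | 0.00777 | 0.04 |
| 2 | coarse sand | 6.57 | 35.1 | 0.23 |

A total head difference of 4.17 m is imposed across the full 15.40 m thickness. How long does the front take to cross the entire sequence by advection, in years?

With flow normal to the layers, continuity requires the same specific discharge q through every layer.
Σ(b_i/K_i) = 8.83/0.00777 + 6.57/35.1 = 1137 d.
q = Δh / Σ(b_i/K_i) = 4.17 / 1137 = 0.003669 m/day.
In each layer the seepage velocity is v_i = q/n_i, so the layer transit time is t_i = b_i·n_i / q:
  layer 1 (sandy clay): t_1 = 8.83 × 0.04 / 0.003669 = 96.27 d
  layer 2 (coarse sand): t_2 = 6.57 × 0.23 / 0.003669 = 411.9 d
Total t = Σ t_i = 508.1 days = 1.391 years.

1.39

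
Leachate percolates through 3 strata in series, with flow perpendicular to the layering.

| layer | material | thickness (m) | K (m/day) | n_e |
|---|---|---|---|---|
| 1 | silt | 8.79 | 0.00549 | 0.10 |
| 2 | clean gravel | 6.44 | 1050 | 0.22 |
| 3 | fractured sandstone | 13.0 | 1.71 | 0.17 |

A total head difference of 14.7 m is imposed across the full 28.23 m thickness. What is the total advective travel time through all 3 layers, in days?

493

With flow normal to the layers, continuity requires the same specific discharge q through every layer.
Σ(b_i/K_i) = 8.79/0.00549 + 6.44/1050 + 13.0/1.71 = 1609 d.
q = Δh / Σ(b_i/K_i) = 14.7 / 1609 = 0.009138 m/day.
In each layer the seepage velocity is v_i = q/n_i, so the layer transit time is t_i = b_i·n_i / q:
  layer 1 (silt): t_1 = 8.79 × 0.10 / 0.009138 = 96.19 d
  layer 2 (clean gravel): t_2 = 6.44 × 0.22 / 0.009138 = 155.0 d
  layer 3 (fractured sandstone): t_3 = 13.0 × 0.17 / 0.009138 = 241.9 d
Total t = Σ t_i = 493.1 days.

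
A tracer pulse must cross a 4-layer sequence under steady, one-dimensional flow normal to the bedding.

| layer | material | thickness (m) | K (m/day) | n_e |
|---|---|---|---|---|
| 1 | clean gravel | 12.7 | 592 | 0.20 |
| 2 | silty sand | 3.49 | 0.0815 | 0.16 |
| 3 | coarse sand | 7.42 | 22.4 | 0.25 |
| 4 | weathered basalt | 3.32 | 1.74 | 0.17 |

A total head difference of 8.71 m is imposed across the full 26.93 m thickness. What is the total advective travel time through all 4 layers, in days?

With flow normal to the layers, continuity requires the same specific discharge q through every layer.
Σ(b_i/K_i) = 12.7/592 + 3.49/0.0815 + 7.42/22.4 + 3.32/1.74 = 45.08 d.
q = Δh / Σ(b_i/K_i) = 8.71 / 45.08 = 0.1932 m/day.
In each layer the seepage velocity is v_i = q/n_i, so the layer transit time is t_i = b_i·n_i / q:
  layer 1 (clean gravel): t_1 = 12.7 × 0.20 / 0.1932 = 13.15 d
  layer 2 (silty sand): t_2 = 3.49 × 0.16 / 0.1932 = 2.890 d
  layer 3 (coarse sand): t_3 = 7.42 × 0.25 / 0.1932 = 9.601 d
  layer 4 (weathered basalt): t_4 = 3.32 × 0.17 / 0.1932 = 2.921 d
Total t = Σ t_i = 28.56 days.

28.6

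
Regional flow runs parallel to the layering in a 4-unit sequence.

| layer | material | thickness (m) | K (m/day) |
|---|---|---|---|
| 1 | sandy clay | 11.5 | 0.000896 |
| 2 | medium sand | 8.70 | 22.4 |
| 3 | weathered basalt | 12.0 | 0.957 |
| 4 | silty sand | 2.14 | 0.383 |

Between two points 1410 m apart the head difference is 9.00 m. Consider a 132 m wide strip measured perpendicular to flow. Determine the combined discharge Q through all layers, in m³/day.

175

Flow is parallel to layering, so each bed carries its own Darcy discharge and the transmissivities add.
Σ(K_i·b_i) = 0.000896×11.5 + 22.4×8.70 + 0.957×12.0 + 0.383×2.14 = 207.2 m²/day.
Hydraulic gradient i = Δh / L = 9.00 / 1410 = 0.006383.
Q = Σ(K_i·b_i) · W · i = 207.2 × 132 × 0.006383 = 174.6 m³/day.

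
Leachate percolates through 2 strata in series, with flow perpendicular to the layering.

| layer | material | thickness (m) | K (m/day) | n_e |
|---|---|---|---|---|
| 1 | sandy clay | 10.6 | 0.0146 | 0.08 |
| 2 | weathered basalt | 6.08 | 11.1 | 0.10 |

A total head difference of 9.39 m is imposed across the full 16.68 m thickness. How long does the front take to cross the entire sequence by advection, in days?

113

With flow normal to the layers, continuity requires the same specific discharge q through every layer.
Σ(b_i/K_i) = 10.6/0.0146 + 6.08/11.1 = 726.6 d.
q = Δh / Σ(b_i/K_i) = 9.39 / 726.6 = 0.01292 m/day.
In each layer the seepage velocity is v_i = q/n_i, so the layer transit time is t_i = b_i·n_i / q:
  layer 1 (sandy clay): t_1 = 10.6 × 0.08 / 0.01292 = 65.62 d
  layer 2 (weathered basalt): t_2 = 6.08 × 0.10 / 0.01292 = 47.05 d
Total t = Σ t_i = 112.7 days.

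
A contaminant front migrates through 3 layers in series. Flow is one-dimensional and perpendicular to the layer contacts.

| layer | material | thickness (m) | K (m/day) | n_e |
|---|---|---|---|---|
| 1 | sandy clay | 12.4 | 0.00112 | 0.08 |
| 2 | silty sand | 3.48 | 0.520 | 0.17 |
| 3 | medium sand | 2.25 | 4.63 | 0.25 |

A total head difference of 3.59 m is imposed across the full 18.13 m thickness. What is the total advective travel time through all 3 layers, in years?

With flow normal to the layers, continuity requires the same specific discharge q through every layer.
Σ(b_i/K_i) = 12.4/0.00112 + 3.48/0.520 + 2.25/4.63 = 11079 d.
q = Δh / Σ(b_i/K_i) = 3.59 / 11079 = 0.0003240 m/day.
In each layer the seepage velocity is v_i = q/n_i, so the layer transit time is t_i = b_i·n_i / q:
  layer 1 (sandy clay): t_1 = 12.4 × 0.08 / 0.0003240 = 3061 d
  layer 2 (silty sand): t_2 = 3.48 × 0.17 / 0.0003240 = 1826 d
  layer 3 (medium sand): t_3 = 2.25 × 0.25 / 0.0003240 = 1736 d
Total t = Σ t_i = 6623 days = 18.13 years.

18.1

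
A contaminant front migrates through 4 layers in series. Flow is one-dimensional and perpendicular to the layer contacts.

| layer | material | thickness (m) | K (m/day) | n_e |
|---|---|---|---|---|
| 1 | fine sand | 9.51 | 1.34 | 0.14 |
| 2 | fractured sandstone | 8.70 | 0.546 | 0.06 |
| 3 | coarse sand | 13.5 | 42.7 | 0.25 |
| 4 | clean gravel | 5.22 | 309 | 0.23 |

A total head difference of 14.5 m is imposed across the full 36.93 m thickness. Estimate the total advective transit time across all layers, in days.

10.4

With flow normal to the layers, continuity requires the same specific discharge q through every layer.
Σ(b_i/K_i) = 9.51/1.34 + 8.70/0.546 + 13.5/42.7 + 5.22/309 = 23.36 d.
q = Δh / Σ(b_i/K_i) = 14.5 / 23.36 = 0.6206 m/day.
In each layer the seepage velocity is v_i = q/n_i, so the layer transit time is t_i = b_i·n_i / q:
  layer 1 (fine sand): t_1 = 9.51 × 0.14 / 0.6206 = 2.145 d
  layer 2 (fractured sandstone): t_2 = 8.70 × 0.06 / 0.6206 = 0.8411 d
  layer 3 (coarse sand): t_3 = 13.5 × 0.25 / 0.6206 = 5.438 d
  layer 4 (clean gravel): t_4 = 5.22 × 0.23 / 0.6206 = 1.935 d
Total t = Σ t_i = 10.36 days.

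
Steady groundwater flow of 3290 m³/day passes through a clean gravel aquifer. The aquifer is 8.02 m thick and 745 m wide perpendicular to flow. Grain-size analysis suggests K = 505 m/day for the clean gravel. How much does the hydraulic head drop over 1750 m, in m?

1.91

Cross-sectional area A = 745 × 8.02 = 5975 m².
From Q = K·A·i, i = Q / (K·A) = 3290 / (505.0 × 5975) = 0.001090.
Head loss Δh = i · L = 0.001090 × 1750 = 1.908 m.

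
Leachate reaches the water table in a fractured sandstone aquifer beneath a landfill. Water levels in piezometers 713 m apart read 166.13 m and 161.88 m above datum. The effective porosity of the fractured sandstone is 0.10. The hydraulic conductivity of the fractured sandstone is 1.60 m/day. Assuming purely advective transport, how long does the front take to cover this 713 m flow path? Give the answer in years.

Hydraulic gradient i = (166.13 − 161.88) / 713 = 4.25 / 713 = 0.005961.
Darcy flux q = K · i = 1.600 × 0.005961 = 0.009537 m/day.
Seepage velocity v = q / n_e = 0.009537 / 0.10 = 0.09537 m/day.
Travel time t = L / v = 713 / 0.09537 = 7476 days = 20.47 years.

20.5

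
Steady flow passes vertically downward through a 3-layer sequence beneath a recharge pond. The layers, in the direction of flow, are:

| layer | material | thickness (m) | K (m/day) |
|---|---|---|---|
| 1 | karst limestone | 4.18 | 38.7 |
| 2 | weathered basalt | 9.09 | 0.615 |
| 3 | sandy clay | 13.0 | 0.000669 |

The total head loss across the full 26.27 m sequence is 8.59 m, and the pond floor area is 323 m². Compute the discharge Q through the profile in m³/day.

Flow is perpendicular to layering, so the layers act in series and the equivalent K is the thickness-weighted harmonic mean.
Total thickness L = 4.18 + 9.09 + 13.0 = 26.27 m.
Σ(b_i/K_i) = 4.18/38.7 + 9.09/0.615 + 13.0/0.000669 = 19447 d.
K_eq = L / Σ(b_i/K_i) = 26.27 / 19447 = 0.001351 m/day.
Q = K_eq · A · (Δh/L) = 0.001351 × 323 × (8.59/26.27) = 0.1427 m³/day.

0.143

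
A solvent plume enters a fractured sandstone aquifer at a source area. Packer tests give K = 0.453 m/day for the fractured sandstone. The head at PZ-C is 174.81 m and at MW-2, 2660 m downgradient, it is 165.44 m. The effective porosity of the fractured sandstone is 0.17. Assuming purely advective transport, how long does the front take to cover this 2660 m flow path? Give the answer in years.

Hydraulic gradient i = (174.81 − 165.44) / 2660 = 9.37 / 2660 = 0.003523.
Darcy flux q = K · i = 0.4530 × 0.003523 = 0.001596 m/day.
Seepage velocity v = q / n_e = 0.001596 / 0.17 = 0.009387 m/day.
Travel time t = L / v = 2660 / 0.009387 = 2.834e+05 days = 775.9 years.

776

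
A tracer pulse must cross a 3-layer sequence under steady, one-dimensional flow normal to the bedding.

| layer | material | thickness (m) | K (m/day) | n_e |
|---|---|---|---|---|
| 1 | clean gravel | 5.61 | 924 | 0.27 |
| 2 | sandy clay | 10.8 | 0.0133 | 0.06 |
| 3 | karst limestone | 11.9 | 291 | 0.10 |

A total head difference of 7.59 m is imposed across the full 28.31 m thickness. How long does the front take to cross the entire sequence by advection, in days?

359

With flow normal to the layers, continuity requires the same specific discharge q through every layer.
Σ(b_i/K_i) = 5.61/924 + 10.8/0.0133 + 11.9/291 = 812.1 d.
q = Δh / Σ(b_i/K_i) = 7.59 / 812.1 = 0.009346 m/day.
In each layer the seepage velocity is v_i = q/n_i, so the layer transit time is t_i = b_i·n_i / q:
  layer 1 (clean gravel): t_1 = 5.61 × 0.27 / 0.009346 = 162.1 d
  layer 2 (sandy clay): t_2 = 10.8 × 0.06 / 0.009346 = 69.33 d
  layer 3 (karst limestone): t_3 = 11.9 × 0.10 / 0.009346 = 127.3 d
Total t = Σ t_i = 358.7 days.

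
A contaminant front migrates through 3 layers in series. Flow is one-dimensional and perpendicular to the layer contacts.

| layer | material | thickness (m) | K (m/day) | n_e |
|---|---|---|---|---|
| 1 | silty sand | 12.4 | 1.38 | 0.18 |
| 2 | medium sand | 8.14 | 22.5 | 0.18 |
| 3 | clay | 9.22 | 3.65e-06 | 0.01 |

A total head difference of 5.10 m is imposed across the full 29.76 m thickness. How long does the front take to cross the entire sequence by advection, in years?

With flow normal to the layers, continuity requires the same specific discharge q through every layer.
Σ(b_i/K_i) = 12.4/1.38 + 8.14/22.5 + 9.22/3.65e-06 = 2.526e+06 d.
q = Δh / Σ(b_i/K_i) = 5.10 / 2.526e+06 = 2.019e-06 m/day.
In each layer the seepage velocity is v_i = q/n_i, so the layer transit time is t_i = b_i·n_i / q:
  layer 1 (silty sand): t_1 = 12.4 × 0.18 / 2.019e-06 = 1.106e+06 d
  layer 2 (medium sand): t_2 = 8.14 × 0.18 / 2.019e-06 = 7.257e+05 d
  layer 3 (clay): t_3 = 9.22 × 0.01 / 2.019e-06 = 45667 d
Total t = Σ t_i = 1.877e+06 days = 5139 years.

5140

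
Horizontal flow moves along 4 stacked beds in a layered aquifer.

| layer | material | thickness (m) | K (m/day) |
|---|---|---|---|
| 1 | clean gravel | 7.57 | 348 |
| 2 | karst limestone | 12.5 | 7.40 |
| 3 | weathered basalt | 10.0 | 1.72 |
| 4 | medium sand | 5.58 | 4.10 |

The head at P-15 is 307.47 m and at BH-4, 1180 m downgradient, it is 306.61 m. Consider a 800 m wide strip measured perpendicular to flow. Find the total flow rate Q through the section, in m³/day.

1610

Flow is parallel to layering, so each bed carries its own Darcy discharge and the transmissivities add.
Σ(K_i·b_i) = 348×7.57 + 7.40×12.5 + 1.72×10.0 + 4.10×5.58 = 2767 m²/day.
Hydraulic gradient i = (307.47 − 306.61) / 1180 = 0.86 / 1180 = 0.0007288.
Q = Σ(K_i·b_i) · W · i = 2767 × 800 × 0.0007288 = 1613 m³/day.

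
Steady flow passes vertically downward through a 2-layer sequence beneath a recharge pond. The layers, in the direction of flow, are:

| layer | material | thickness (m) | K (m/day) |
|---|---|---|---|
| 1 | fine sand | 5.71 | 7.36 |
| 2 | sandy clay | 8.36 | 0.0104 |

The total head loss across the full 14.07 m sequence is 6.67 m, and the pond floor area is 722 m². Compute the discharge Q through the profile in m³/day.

5.99

Flow is perpendicular to layering, so the layers act in series and the equivalent K is the thickness-weighted harmonic mean.
Total thickness L = 5.71 + 8.36 = 14.07 m.
Σ(b_i/K_i) = 5.71/7.36 + 8.36/0.0104 = 804.6 d.
K_eq = L / Σ(b_i/K_i) = 14.07 / 804.6 = 0.01749 m/day.
Q = K_eq · A · (Δh/L) = 0.01749 × 722 × (6.67/14.07) = 5.985 m³/day.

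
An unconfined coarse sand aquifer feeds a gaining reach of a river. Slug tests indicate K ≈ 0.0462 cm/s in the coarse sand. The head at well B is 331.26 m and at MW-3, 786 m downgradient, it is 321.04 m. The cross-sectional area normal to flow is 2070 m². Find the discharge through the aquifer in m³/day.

Convert K: 0.0462 cm/s × 864 = 39.92 m/day.
Hydraulic gradient i = (331.26 − 321.04) / 786 = 10.22 / 786 = 0.01300.
Darcy's law: Q = K · A · i = 39.92 × 2070 × 0.01300 = 1074 m³/day.

1070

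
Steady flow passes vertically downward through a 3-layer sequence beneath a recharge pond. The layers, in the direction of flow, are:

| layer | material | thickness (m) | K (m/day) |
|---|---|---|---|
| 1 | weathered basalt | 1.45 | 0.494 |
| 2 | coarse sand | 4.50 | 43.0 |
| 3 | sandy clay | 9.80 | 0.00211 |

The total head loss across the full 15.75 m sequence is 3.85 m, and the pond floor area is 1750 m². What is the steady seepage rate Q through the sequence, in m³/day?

Flow is perpendicular to layering, so the layers act in series and the equivalent K is the thickness-weighted harmonic mean.
Total thickness L = 1.45 + 4.50 + 9.80 = 15.75 m.
Σ(b_i/K_i) = 1.45/0.494 + 4.50/43.0 + 9.80/0.00211 = 4648 d.
K_eq = L / Σ(b_i/K_i) = 15.75 / 4648 = 0.003389 m/day.
Q = K_eq · A · (Δh/L) = 0.003389 × 1750 × (3.85/15.75) = 1.450 m³/day.

1.45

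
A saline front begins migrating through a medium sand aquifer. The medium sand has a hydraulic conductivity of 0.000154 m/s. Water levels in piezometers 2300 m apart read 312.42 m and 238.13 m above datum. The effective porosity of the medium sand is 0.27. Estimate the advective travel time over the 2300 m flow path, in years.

3.96

Convert K: 0.000154 m/s × 86400 = 13.31 m/day.
Hydraulic gradient i = (312.42 − 238.13) / 2300 = 74.29 / 2300 = 0.03230.
Darcy flux q = K · i = 13.31 × 0.03230 = 0.4298 m/day.
Seepage velocity v = q / n_e = 0.4298 / 0.27 = 1.592 m/day.
Travel time t = L / v = 2300 / 1.592 = 1445 days = 3.956 years.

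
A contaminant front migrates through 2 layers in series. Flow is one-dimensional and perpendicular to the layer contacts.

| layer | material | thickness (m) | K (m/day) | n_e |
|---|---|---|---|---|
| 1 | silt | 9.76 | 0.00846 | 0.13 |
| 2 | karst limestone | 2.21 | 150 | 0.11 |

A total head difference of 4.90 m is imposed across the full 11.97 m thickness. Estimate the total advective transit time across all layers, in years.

0.975

With flow normal to the layers, continuity requires the same specific discharge q through every layer.
Σ(b_i/K_i) = 9.76/0.00846 + 2.21/150 = 1154 d.
q = Δh / Σ(b_i/K_i) = 4.90 / 1154 = 0.004247 m/day.
In each layer the seepage velocity is v_i = q/n_i, so the layer transit time is t_i = b_i·n_i / q:
  layer 1 (silt): t_1 = 9.76 × 0.13 / 0.004247 = 298.7 d
  layer 2 (karst limestone): t_2 = 2.21 × 0.11 / 0.004247 = 57.24 d
Total t = Σ t_i = 356.0 days = 0.9746 years.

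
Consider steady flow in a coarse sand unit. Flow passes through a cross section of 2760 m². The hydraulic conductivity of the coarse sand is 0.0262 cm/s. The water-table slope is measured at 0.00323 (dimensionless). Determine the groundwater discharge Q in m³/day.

202

Convert K: 0.0262 cm/s × 864 = 22.64 m/day.
Hydraulic gradient i = 0.00323.
Darcy's law: Q = K · A · i = 22.64 × 2760 × 0.003230 = 201.8 m³/day.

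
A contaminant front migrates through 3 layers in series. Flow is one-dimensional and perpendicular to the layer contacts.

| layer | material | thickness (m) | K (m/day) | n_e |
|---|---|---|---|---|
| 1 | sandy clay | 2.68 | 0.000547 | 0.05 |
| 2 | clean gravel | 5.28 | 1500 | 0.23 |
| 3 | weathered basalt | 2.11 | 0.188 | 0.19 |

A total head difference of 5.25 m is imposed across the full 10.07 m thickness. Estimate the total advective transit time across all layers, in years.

With flow normal to the layers, continuity requires the same specific discharge q through every layer.
Σ(b_i/K_i) = 2.68/0.000547 + 5.28/1500 + 2.11/0.188 = 4911 d.
q = Δh / Σ(b_i/K_i) = 5.25 / 4911 = 0.001069 m/day.
In each layer the seepage velocity is v_i = q/n_i, so the layer transit time is t_i = b_i·n_i / q:
  layer 1 (sandy clay): t_1 = 2.68 × 0.05 / 0.001069 = 125.3 d
  layer 2 (clean gravel): t_2 = 5.28 × 0.23 / 0.001069 = 1136 d
  layer 3 (weathered basalt): t_3 = 2.11 × 0.19 / 0.001069 = 375.0 d
Total t = Σ t_i = 1636 days = 4.480 years.

4.48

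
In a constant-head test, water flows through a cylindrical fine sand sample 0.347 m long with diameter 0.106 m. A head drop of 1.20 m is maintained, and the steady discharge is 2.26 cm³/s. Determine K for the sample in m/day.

6.40

Cross-sectional area A = π·(d/2)² = π × (0.106/2)² = 0.008825 m².
Convert discharge: 2.26 cm³/s = 2.260e-06 m³/s.
Darcy's law rearranged: K = Q·L / (A·Δh) = 2.260e-06 × 0.347 / (0.008825 × 1.20) = 7.406e-05 m/s = 6.398 m/day.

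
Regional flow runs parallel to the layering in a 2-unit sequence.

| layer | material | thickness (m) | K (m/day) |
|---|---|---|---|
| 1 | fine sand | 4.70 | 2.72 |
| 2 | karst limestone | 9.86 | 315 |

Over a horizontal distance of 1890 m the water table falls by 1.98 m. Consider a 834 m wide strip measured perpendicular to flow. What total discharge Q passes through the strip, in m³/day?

Flow is parallel to layering, so each bed carries its own Darcy discharge and the transmissivities add.
Σ(K_i·b_i) = 2.72×4.70 + 315×9.86 = 3119 m²/day.
Hydraulic gradient i = Δh / L = 1.98 / 1890 = 0.001048.
Q = Σ(K_i·b_i) · W · i = 3119 × 834 × 0.001048 = 2725 m³/day.

2720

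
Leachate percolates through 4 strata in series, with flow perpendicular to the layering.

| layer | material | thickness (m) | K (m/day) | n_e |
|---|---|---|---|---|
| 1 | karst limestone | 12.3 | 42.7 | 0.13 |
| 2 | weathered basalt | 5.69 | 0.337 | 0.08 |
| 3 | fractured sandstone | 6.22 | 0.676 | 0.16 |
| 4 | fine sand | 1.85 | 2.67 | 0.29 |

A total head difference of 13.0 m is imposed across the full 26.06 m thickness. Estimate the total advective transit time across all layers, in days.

7.47

With flow normal to the layers, continuity requires the same specific discharge q through every layer.
Σ(b_i/K_i) = 12.3/42.7 + 5.69/0.337 + 6.22/0.676 + 1.85/2.67 = 27.07 d.
q = Δh / Σ(b_i/K_i) = 13.0 / 27.07 = 0.4803 m/day.
In each layer the seepage velocity is v_i = q/n_i, so the layer transit time is t_i = b_i·n_i / q:
  layer 1 (karst limestone): t_1 = 12.3 × 0.13 / 0.4803 = 3.329 d
  layer 2 (weathered basalt): t_2 = 5.69 × 0.08 / 0.4803 = 0.9477 d
  layer 3 (fractured sandstone): t_3 = 6.22 × 0.16 / 0.4803 = 2.072 d
  layer 4 (fine sand): t_4 = 1.85 × 0.29 / 0.4803 = 1.117 d
Total t = Σ t_i = 7.466 days.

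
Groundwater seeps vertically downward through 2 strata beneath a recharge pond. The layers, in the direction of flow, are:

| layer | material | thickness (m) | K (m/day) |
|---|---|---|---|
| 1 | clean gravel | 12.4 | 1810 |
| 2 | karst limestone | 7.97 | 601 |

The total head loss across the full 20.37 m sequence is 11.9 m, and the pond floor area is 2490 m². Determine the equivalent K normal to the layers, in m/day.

1010

Flow is perpendicular to layering, so the layers act in series and the equivalent K is the thickness-weighted harmonic mean.
Total thickness L = 12.4 + 7.97 = 20.37 m.
Σ(b_i/K_i) = 12.4/1810 + 7.97/601 = 0.02011 d.
K_eq = L / Σ(b_i/K_i) = 20.37 / 0.02011 = 1013 m/day.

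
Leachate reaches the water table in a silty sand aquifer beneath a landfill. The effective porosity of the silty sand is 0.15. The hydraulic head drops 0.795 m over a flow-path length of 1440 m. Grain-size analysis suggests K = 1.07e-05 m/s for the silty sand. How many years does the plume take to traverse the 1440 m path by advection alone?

1160

Convert K: 1.07e-05 m/s × 86400 = 0.9245 m/day.
Hydraulic gradient i = Δh / L = 0.795 / 1440 = 0.0005521.
Darcy flux q = K · i = 0.9245 × 0.0005521 = 0.0005104 m/day.
Seepage velocity v = q / n_e = 0.0005104 / 0.15 = 0.003403 m/day.
Travel time t = L / v = 1440 / 0.003403 = 4.232e+05 days = 1159 years.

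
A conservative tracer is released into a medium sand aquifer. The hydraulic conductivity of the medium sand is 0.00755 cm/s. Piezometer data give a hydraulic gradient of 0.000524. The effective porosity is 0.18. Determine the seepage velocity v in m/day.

0.0190

Convert K: 0.00755 cm/s × 864 = 6.523 m/day.
Hydraulic gradient i = 0.000524.
Darcy flux q = K · i = 6.523 × 0.0005240 = 0.003418 m/day.
Seepage velocity v = q / n_e = 0.003418 / 0.18 = 0.01899 m/day.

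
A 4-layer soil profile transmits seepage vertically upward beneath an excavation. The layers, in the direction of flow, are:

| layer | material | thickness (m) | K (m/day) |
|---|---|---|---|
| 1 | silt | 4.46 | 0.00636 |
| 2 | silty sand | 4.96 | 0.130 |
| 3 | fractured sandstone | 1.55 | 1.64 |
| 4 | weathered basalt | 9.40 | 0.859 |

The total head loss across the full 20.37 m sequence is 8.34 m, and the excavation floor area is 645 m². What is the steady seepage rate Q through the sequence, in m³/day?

Flow is perpendicular to layering, so the layers act in series and the equivalent K is the thickness-weighted harmonic mean.
Total thickness L = 4.46 + 4.96 + 1.55 + 9.40 = 20.37 m.
Σ(b_i/K_i) = 4.46/0.00636 + 4.96/0.130 + 1.55/1.64 + 9.40/0.859 = 751.3 d.
K_eq = L / Σ(b_i/K_i) = 20.37 / 751.3 = 0.02711 m/day.
Q = K_eq · A · (Δh/L) = 0.02711 × 645 × (8.34/20.37) = 7.160 m³/day.

7.16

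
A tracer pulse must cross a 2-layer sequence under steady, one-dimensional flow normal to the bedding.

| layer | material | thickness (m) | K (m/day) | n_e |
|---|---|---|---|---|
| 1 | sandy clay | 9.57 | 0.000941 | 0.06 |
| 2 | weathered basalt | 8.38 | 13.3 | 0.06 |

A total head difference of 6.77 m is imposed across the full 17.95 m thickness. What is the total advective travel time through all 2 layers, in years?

4.43

With flow normal to the layers, continuity requires the same specific discharge q through every layer.
Σ(b_i/K_i) = 9.57/0.000941 + 8.38/13.3 = 10171 d.
q = Δh / Σ(b_i/K_i) = 6.77 / 10171 = 0.0006656 m/day.
In each layer the seepage velocity is v_i = q/n_i, so the layer transit time is t_i = b_i·n_i / q:
  layer 1 (sandy clay): t_1 = 9.57 × 0.06 / 0.0006656 = 862.6 d
  layer 2 (weathered basalt): t_2 = 8.38 × 0.06 / 0.0006656 = 755.4 d
Total t = Σ t_i = 1618 days = 4.430 years.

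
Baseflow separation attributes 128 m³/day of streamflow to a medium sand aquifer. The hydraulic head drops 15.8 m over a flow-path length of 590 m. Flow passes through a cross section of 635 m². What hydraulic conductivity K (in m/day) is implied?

7.53

Hydraulic gradient i = Δh / L = 15.8 / 590 = 0.02678.
From Q = K·A·i, K = Q / (A·i) = 128 / (635.0 × 0.02678) = 7.527 m/day.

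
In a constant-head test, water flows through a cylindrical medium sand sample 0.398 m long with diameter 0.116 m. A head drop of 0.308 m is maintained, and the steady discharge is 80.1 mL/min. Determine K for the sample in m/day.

Cross-sectional area A = π·(d/2)² = π × (0.116/2)² = 0.01057 m².
Convert discharge: 80.1 mL/min = 1.335e-06 m³/s.
Darcy's law rearranged: K = Q·L / (A·Δh) = 1.335e-06 × 0.398 / (0.01057 × 0.308) = 0.0001632 m/s = 14.10 m/day.

14.1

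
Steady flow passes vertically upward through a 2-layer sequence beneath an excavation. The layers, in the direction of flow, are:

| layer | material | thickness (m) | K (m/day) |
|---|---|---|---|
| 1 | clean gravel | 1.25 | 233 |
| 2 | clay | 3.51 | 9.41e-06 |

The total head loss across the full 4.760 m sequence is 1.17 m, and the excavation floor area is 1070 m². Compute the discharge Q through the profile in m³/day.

0.00336

Flow is perpendicular to layering, so the layers act in series and the equivalent K is the thickness-weighted harmonic mean.
Total thickness L = 1.25 + 3.51 = 4.760 m.
Σ(b_i/K_i) = 1.25/233 + 3.51/9.41e-06 = 3.730e+05 d.
K_eq = L / Σ(b_i/K_i) = 4.760 / 3.730e+05 = 1.276e-05 m/day.
Q = K_eq · A · (Δh/L) = 1.276e-05 × 1070 × (1.17/4.760) = 0.003356 m³/day.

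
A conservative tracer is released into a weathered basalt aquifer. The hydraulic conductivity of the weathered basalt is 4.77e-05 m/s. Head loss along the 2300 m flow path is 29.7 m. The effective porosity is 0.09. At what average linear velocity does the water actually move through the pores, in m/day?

Convert K: 4.77e-05 m/s × 86400 = 4.121 m/day.
Hydraulic gradient i = Δh / L = 29.7 / 2300 = 0.01291.
Darcy flux q = K · i = 4.121 × 0.01291 = 0.05322 m/day.
Seepage velocity v = q / n_e = 0.05322 / 0.09 = 0.5913 m/day.

0.591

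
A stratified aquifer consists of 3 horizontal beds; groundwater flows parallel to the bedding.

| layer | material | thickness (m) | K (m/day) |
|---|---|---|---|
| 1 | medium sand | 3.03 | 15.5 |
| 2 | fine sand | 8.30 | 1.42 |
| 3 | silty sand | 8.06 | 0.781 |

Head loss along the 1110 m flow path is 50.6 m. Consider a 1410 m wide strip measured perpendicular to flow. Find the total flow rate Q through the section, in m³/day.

4180

Flow is parallel to layering, so each bed carries its own Darcy discharge and the transmissivities add.
Σ(K_i·b_i) = 15.5×3.03 + 1.42×8.30 + 0.781×8.06 = 65.05 m²/day.
Hydraulic gradient i = Δh / L = 50.6 / 1110 = 0.04559.
Q = Σ(K_i·b_i) · W · i = 65.05 × 1410 × 0.04559 = 4181 m³/day.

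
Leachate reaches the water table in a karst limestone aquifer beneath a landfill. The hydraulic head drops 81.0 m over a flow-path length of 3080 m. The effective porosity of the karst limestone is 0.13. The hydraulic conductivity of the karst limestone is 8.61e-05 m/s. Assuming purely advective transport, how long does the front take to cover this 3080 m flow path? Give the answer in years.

5.60

Convert K: 8.61e-05 m/s × 86400 = 7.439 m/day.
Hydraulic gradient i = Δh / L = 81.0 / 3080 = 0.02630.
Darcy flux q = K · i = 7.439 × 0.02630 = 0.1956 m/day.
Seepage velocity v = q / n_e = 0.1956 / 0.13 = 1.505 m/day.
Travel time t = L / v = 3080 / 1.505 = 2047 days = 5.603 years.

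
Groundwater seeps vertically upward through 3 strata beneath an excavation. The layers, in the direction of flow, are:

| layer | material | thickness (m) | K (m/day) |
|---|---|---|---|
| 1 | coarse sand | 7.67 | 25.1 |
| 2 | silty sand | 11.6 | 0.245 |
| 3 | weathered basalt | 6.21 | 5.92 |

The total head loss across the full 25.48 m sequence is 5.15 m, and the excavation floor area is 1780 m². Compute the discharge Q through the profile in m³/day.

188

Flow is perpendicular to layering, so the layers act in series and the equivalent K is the thickness-weighted harmonic mean.
Total thickness L = 7.67 + 11.6 + 6.21 = 25.48 m.
Σ(b_i/K_i) = 7.67/25.1 + 11.6/0.245 + 6.21/5.92 = 48.70 d.
K_eq = L / Σ(b_i/K_i) = 25.48 / 48.70 = 0.5232 m/day.
Q = K_eq · A · (Δh/L) = 0.5232 × 1780 × (5.15/25.48) = 188.2 m³/day.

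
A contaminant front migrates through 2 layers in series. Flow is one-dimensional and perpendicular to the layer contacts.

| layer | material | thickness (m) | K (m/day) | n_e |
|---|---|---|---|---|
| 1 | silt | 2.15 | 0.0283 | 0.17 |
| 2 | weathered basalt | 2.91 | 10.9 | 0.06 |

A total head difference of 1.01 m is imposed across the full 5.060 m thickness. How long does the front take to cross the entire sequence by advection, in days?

With flow normal to the layers, continuity requires the same specific discharge q through every layer.
Σ(b_i/K_i) = 2.15/0.0283 + 2.91/10.9 = 76.24 d.
q = Δh / Σ(b_i/K_i) = 1.01 / 76.24 = 0.01325 m/day.
In each layer the seepage velocity is v_i = q/n_i, so the layer transit time is t_i = b_i·n_i / q:
  layer 1 (silt): t_1 = 2.15 × 0.17 / 0.01325 = 27.59 d
  layer 2 (weathered basalt): t_2 = 2.91 × 0.06 / 0.01325 = 13.18 d
Total t = Σ t_i = 40.77 days.

40.8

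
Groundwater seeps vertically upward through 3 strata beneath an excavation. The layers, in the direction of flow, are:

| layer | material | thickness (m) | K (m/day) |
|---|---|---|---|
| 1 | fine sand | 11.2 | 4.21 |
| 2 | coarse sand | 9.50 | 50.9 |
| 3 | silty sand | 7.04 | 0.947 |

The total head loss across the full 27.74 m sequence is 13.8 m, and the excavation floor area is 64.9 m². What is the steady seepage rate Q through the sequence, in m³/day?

Flow is perpendicular to layering, so the layers act in series and the equivalent K is the thickness-weighted harmonic mean.
Total thickness L = 11.2 + 9.50 + 7.04 = 27.74 m.
Σ(b_i/K_i) = 11.2/4.21 + 9.50/50.9 + 7.04/0.947 = 10.28 d.
K_eq = L / Σ(b_i/K_i) = 27.74 / 10.28 = 2.698 m/day.
Q = K_eq · A · (Δh/L) = 2.698 × 64.9 × (13.8/27.74) = 87.11 m³/day.

87.1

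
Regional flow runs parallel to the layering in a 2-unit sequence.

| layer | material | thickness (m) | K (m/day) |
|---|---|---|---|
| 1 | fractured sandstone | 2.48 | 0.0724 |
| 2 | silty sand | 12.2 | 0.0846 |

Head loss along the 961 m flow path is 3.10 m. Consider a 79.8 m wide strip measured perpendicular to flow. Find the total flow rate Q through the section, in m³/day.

0.312

Flow is parallel to layering, so each bed carries its own Darcy discharge and the transmissivities add.
Σ(K_i·b_i) = 0.0724×2.48 + 0.0846×12.2 = 1.212 m²/day.
Hydraulic gradient i = Δh / L = 3.10 / 961 = 0.003226.
Q = Σ(K_i·b_i) · W · i = 1.212 × 79.8 × 0.003226 = 0.3119 m³/day.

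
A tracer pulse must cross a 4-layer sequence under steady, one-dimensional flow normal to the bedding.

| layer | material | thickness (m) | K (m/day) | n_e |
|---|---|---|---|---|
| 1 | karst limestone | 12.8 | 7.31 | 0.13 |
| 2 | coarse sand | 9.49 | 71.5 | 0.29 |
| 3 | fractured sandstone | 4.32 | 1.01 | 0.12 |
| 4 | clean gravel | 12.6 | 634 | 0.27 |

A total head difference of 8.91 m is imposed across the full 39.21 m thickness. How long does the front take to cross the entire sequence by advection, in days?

5.78

With flow normal to the layers, continuity requires the same specific discharge q through every layer.
Σ(b_i/K_i) = 12.8/7.31 + 9.49/71.5 + 4.32/1.01 + 12.6/634 = 6.181 d.
q = Δh / Σ(b_i/K_i) = 8.91 / 6.181 = 1.442 m/day.
In each layer the seepage velocity is v_i = q/n_i, so the layer transit time is t_i = b_i·n_i / q:
  layer 1 (karst limestone): t_1 = 12.8 × 0.13 / 1.442 = 1.154 d
  layer 2 (coarse sand): t_2 = 9.49 × 0.29 / 1.442 = 1.909 d
  layer 3 (fractured sandstone): t_3 = 4.32 × 0.12 / 1.442 = 0.3596 d
  layer 4 (clean gravel): t_4 = 12.6 × 0.27 / 1.442 = 2.360 d
Total t = Σ t_i = 5.783 days.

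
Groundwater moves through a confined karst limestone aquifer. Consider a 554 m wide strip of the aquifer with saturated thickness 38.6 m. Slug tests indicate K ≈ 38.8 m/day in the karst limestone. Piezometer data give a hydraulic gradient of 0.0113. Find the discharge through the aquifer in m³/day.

9380

Cross-sectional area A = 554 × 38.6 = 21384 m².
Hydraulic gradient i = 0.0113.
Darcy's law: Q = K · A · i = 38.80 × 21384 × 0.01130 = 9376 m³/day.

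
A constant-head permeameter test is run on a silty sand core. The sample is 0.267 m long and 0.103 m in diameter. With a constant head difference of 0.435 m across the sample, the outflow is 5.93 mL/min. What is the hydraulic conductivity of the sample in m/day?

0.629

Cross-sectional area A = π·(d/2)² = π × (0.103/2)² = 0.008332 m².
Convert discharge: 5.93 mL/min = 9.883e-08 m³/s.
Darcy's law rearranged: K = Q·L / (A·Δh) = 9.883e-08 × 0.267 / (0.008332 × 0.435) = 7.280e-06 m/s = 0.6290 m/day.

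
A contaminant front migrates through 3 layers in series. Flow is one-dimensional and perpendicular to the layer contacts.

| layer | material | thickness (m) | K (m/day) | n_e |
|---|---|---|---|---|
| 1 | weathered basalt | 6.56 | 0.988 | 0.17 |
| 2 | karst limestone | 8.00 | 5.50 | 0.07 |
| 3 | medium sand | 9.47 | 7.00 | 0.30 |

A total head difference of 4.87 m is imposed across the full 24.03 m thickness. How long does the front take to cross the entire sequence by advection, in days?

8.76

With flow normal to the layers, continuity requires the same specific discharge q through every layer.
Σ(b_i/K_i) = 6.56/0.988 + 8.00/5.50 + 9.47/7.00 = 9.447 d.
q = Δh / Σ(b_i/K_i) = 4.87 / 9.447 = 0.5155 m/day.
In each layer the seepage velocity is v_i = q/n_i, so the layer transit time is t_i = b_i·n_i / q:
  layer 1 (weathered basalt): t_1 = 6.56 × 0.17 / 0.5155 = 2.163 d
  layer 2 (karst limestone): t_2 = 8.00 × 0.07 / 0.5155 = 1.086 d
  layer 3 (medium sand): t_3 = 9.47 × 0.30 / 0.5155 = 5.511 d
Total t = Σ t_i = 8.761 days.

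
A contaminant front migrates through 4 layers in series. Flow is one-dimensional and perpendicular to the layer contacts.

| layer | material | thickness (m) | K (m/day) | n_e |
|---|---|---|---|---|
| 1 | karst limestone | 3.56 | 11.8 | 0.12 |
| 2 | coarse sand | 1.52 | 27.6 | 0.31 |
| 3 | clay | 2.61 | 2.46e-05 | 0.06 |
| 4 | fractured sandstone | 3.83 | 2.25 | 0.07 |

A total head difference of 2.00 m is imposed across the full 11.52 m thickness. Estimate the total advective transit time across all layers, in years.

With flow normal to the layers, continuity requires the same specific discharge q through every layer.
Σ(b_i/K_i) = 3.56/11.8 + 1.52/27.6 + 2.61/2.46e-05 + 3.83/2.25 = 1.061e+05 d.
q = Δh / Σ(b_i/K_i) = 2.00 / 1.061e+05 = 1.885e-05 m/day.
In each layer the seepage velocity is v_i = q/n_i, so the layer transit time is t_i = b_i·n_i / q:
  layer 1 (karst limestone): t_1 = 3.56 × 0.12 / 1.885e-05 = 22663 d
  layer 2 (coarse sand): t_2 = 1.52 × 0.31 / 1.885e-05 = 24997 d
  layer 3 (clay): t_3 = 2.61 × 0.06 / 1.885e-05 = 8308 d
  layer 4 (fractured sandstone): t_4 = 3.83 × 0.07 / 1.885e-05 = 14223 d
Total t = Σ t_i = 70190 days = 192.2 years.

192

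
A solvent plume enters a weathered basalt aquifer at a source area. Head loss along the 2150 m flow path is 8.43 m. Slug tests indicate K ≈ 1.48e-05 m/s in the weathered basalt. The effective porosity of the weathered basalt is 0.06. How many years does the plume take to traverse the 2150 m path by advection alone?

Convert K: 1.48e-05 m/s × 86400 = 1.279 m/day.
Hydraulic gradient i = Δh / L = 8.43 / 2150 = 0.003921.
Darcy flux q = K · i = 1.279 × 0.003921 = 0.005014 m/day.
Seepage velocity v = q / n_e = 0.005014 / 0.06 = 0.08356 m/day.
Travel time t = L / v = 2150 / 0.08356 = 25729 days = 70.44 years.

70.4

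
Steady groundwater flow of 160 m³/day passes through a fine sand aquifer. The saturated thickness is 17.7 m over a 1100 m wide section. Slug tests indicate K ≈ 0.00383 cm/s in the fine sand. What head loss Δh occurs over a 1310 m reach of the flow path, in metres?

3.25

Convert K: 0.00383 cm/s × 864 = 3.309 m/day.
Cross-sectional area A = 1100 × 17.7 = 19470 m².
From Q = K·A·i, i = Q / (K·A) = 160 / (3.309 × 19470) = 0.002483.
Head loss Δh = i · L = 0.002483 × 1310 = 3.253 m.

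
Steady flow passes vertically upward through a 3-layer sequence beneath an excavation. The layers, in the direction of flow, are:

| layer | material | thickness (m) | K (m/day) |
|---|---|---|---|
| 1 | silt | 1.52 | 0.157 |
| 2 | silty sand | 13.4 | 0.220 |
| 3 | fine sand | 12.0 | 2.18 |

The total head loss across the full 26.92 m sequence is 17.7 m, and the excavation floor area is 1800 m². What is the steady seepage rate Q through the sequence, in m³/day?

419

Flow is perpendicular to layering, so the layers act in series and the equivalent K is the thickness-weighted harmonic mean.
Total thickness L = 1.52 + 13.4 + 12.0 = 26.92 m.
Σ(b_i/K_i) = 1.52/0.157 + 13.4/0.220 + 12.0/2.18 = 76.10 d.
K_eq = L / Σ(b_i/K_i) = 26.92 / 76.10 = 0.3538 m/day.
Q = K_eq · A · (Δh/L) = 0.3538 × 1800 × (17.7/26.92) = 418.7 m³/day.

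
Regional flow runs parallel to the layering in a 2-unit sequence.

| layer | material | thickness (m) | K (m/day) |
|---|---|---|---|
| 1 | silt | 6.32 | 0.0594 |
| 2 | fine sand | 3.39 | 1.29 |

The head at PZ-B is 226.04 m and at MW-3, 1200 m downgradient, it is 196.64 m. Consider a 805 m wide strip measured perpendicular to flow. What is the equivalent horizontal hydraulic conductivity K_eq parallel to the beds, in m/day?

Flow is parallel to layering, so each bed carries its own Darcy discharge and the transmissivities add.
Σ(K_i·b_i) = 0.0594×6.32 + 1.29×3.39 = 4.749 m²/day.
Total thickness b = 9.710 m, so K_eq = Σ(K_i·b_i)/b = 0.4890 m/day.

0.489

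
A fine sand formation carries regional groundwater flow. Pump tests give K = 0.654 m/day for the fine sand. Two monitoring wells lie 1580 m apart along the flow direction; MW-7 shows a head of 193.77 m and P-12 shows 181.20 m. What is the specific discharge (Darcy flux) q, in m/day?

0.00520

Hydraulic gradient i = (193.77 − 181.20) / 1580 = 12.57 / 1580 = 0.007956.
Specific discharge q = K · i = 0.6540 × 0.007956 = 0.005203 m/day.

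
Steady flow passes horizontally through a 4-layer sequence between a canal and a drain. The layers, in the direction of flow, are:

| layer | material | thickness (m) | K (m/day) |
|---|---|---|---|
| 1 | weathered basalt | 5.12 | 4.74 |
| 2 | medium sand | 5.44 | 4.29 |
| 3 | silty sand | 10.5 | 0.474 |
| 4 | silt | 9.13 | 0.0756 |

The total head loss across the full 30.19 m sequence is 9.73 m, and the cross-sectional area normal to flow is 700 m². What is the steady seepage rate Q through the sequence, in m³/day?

46.9

Flow is perpendicular to layering, so the layers act in series and the equivalent K is the thickness-weighted harmonic mean.
Total thickness L = 5.12 + 5.44 + 10.5 + 9.13 = 30.19 m.
Σ(b_i/K_i) = 5.12/4.74 + 5.44/4.29 + 10.5/0.474 + 9.13/0.0756 = 145.3 d.
K_eq = L / Σ(b_i/K_i) = 30.19 / 145.3 = 0.2078 m/day.
Q = K_eq · A · (Δh/L) = 0.2078 × 700 × (9.73/30.19) = 46.89 m³/day.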